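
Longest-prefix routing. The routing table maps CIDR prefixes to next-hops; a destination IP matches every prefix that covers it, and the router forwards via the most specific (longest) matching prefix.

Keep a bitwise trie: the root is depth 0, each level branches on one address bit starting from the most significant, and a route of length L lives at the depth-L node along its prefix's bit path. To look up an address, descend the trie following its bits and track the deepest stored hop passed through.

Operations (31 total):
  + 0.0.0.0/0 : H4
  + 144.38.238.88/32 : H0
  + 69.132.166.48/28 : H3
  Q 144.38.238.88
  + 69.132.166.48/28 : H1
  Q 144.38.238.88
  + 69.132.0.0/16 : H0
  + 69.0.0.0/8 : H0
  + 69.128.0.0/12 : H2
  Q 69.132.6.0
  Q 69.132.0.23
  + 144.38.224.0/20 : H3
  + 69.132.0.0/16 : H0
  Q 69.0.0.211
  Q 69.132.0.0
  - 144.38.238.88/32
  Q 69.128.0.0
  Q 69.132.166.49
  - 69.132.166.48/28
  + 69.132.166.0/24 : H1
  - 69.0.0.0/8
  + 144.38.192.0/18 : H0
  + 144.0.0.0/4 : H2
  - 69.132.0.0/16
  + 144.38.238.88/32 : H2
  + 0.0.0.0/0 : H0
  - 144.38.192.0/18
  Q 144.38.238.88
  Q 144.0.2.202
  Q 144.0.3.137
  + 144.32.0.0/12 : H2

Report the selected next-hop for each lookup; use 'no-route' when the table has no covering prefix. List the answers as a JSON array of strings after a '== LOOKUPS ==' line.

Trace:
  add 0.0.0.0/0 -> H4 at depth 0
  add 144.38.238.88/32 -> H0 at depth 32
  add 69.132.166.48/28 -> H3 at depth 28
  Q 144.38.238.88: descend 10010000001001101110111001011000 ; hops seen [H4,H0] ; pick H0
  add 69.132.166.48/28 -> H1 at depth 28
  Q 144.38.238.88: descend 10010000001001101110111001011000 ; hops seen [H4,H0] ; pick H0
  add 69.132.0.0/16 -> H0 at depth 16
  add 69.0.0.0/8 -> H0 at depth 8
  add 69.128.0.0/12 -> H2 at depth 12
  Q 69.132.6.0: descend 0100010110000100 ; hops seen [H4,H0,H2,H0] ; pick H0
  Q 69.132.0.23: descend 0100010110000100 ; hops seen [H4,H0,H2,H0] ; pick H0
  add 144.38.224.0/20 -> H3 at depth 20
  add 69.132.0.0/16 -> H0 at depth 16
  Q 69.0.0.211: descend 01000101 ; hops seen [H4,H0] ; pick H0
  Q 69.132.0.0: descend 0100010110000100 ; hops seen [H4,H0,H2,H0] ; pick H0
  del 144.38.238.88/32 (clear depth 32)
  Q 69.128.0.0: descend 0100010110000 ; hops seen [H4,H0,H2] ; pick H2
  Q 69.132.166.49: descend 0100010110000100101001100011 ; hops seen [H4,H0,H2,H0,H1] ; pick H1
  del 69.132.166.48/28 (clear depth 28)
  add 69.132.166.0/24 -> H1 at depth 24
  del 69.0.0.0/8 (clear depth 8)
  add 144.38.192.0/18 -> H0 at depth 18
  add 144.0.0.0/4 -> H2 at depth 4
  del 69.132.0.0/16 (clear depth 16)
  add 144.38.238.88/32 -> H2 at depth 32
  add 0.0.0.0/0 -> H0 at depth 0
  del 144.38.192.0/18 (clear depth 18)
  Q 144.38.238.88: descend 10010000001001101110111001011000 ; hops seen [H0,H2,H3,H2] ; pick H2
  Q 144.0.2.202: descend 1001000000 ; hops seen [H0,H2] ; pick H2
  Q 144.0.3.137: descend 1001000000 ; hops seen [H0,H2] ; pick H2
  add 144.32.0.0/12 -> H2 at depth 12

== LOOKUPS ==
["H0","H0","H0","H0","H0","H0","H2","H1","H2","H2","H2"]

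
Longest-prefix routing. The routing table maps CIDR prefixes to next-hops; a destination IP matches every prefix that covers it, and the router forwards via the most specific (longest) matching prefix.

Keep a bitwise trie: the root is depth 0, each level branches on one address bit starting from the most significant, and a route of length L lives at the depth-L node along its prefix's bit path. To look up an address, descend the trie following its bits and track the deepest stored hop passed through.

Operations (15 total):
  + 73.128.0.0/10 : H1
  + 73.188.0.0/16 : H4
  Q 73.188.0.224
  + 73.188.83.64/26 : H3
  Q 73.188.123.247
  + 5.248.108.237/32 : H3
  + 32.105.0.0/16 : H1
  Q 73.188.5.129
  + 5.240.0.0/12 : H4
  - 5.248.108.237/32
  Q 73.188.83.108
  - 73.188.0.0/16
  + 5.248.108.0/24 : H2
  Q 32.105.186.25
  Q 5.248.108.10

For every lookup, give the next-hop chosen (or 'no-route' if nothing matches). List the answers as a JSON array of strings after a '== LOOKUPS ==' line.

Trace:
  + 73.128.0.0/10 (H1) depth=10
  + 73.188.0.0/16 (H4) depth=16
  lookup 73.188.0.224: bits 0100100110111100 walk d0:-→d1:-→d2:-→d3:-→d4:-→d5:-→d6:-→d7:-→d8:-→d9:-→d10:H1→d11:-→d12:-→d13:-→d14:-→d15:-→d16:H4 -> H4
  + 73.188.83.64/26 (H3) depth=26
  lookup 73.188.123.247: bits 010010011011110001 walk d0:-→d1:-→d2:-→d3:-→d4:-→d5:-→d6:-→d7:-→d8:-→d9:-→d10:H1→d11:-→d12:-→d13:-→d14:-→d15:-→d16:H4→d17:-→d18:- -> H4
  + 5.248.108.237/32 (H3) depth=32
  + 32.105.0.0/16 (H1) depth=16
  lookup 73.188.5.129: bits 01001001101111000 walk d0:-→d1:-→d2:-→d3:-→d4:-→d5:-→d6:-→d7:-→d8:-→d9:-→d10:H1→d11:-→d12:-→d13:-→d14:-→d15:-→d16:H4→d17:- -> H4
  + 5.240.0.0/12 (H4) depth=12
  del 5.248.108.237/32 (clear depth 32)
  lookup 73.188.83.108: bits 01001001101111000101001101 walk d0:-→d1:-→d2:-→d3:-→d4:-→d5:-→d6:-→d7:-→d8:-→d9:-→d10:H1→d11:-→d12:-→d13:-→d14:-→d15:-→d16:H4→d17:-→d18:-→d19:-→d20:-→d21:-→d22:-→d23:-→d24:-→d25:-→d26:H3 -> H3
  del 73.188.0.0/16 (clear depth 16)
  + 5.248.108.0/24 (H2) depth=24
  lookup 32.105.186.25: bits 0010000001101001 walk d0:-→d1:-→d2:-→d3:-→d4:-→d5:-→d6:-→d7:-→d8:-→d9:-→d10:-→d11:-→d12:-→d13:-→d14:-→d15:-→d16:H1 -> H1
  lookup 5.248.108.10: bits 000001011111100001101100 walk d0:-→d1:-→d2:-→d3:-→d4:-→d5:-→d6:-→d7:-→d8:-→d9:-→d10:-→d11:-→d12:H4→d13:-→d14:-→d15:-→d16:-→d17:-→d18:-→d19:-→d20:-→d21:-→d22:-→d23:-→d24:H2 -> H2

== LOOKUPS ==
["H4","H4","H4","H3","H1","H2"]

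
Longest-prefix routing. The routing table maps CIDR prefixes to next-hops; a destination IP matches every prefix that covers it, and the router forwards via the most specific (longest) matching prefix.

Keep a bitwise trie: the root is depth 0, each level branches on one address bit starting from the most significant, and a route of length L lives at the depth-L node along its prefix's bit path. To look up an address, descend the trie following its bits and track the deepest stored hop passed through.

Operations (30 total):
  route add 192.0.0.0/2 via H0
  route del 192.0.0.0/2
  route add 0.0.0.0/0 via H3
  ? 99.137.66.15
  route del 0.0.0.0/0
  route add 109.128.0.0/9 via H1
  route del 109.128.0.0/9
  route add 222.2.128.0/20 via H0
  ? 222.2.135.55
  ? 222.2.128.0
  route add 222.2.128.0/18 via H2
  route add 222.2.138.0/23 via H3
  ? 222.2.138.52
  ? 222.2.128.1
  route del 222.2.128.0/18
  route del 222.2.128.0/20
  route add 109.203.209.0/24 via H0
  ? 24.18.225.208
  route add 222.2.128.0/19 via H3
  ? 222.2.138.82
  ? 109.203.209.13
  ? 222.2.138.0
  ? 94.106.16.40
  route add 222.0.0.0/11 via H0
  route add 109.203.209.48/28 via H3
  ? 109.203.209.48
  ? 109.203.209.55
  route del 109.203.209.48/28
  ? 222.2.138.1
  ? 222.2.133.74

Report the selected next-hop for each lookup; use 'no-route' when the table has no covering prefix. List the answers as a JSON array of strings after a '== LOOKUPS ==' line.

Apply in order:
  + 192.0.0.0/2 (H0) depth=2
  del 192.0.0.0/2 (clear depth 2)
  + 0.0.0.0/0 (H3) depth=0
  Q 99.137.66.15: descend ε ; hops seen [H3] ; pick H3
  del 0.0.0.0/0 (clear depth 0)
  + 109.128.0.0/9 (H1) depth=9
  del 109.128.0.0/9 (clear depth 9)
  + 222.2.128.0/20 (H0) depth=20
  Q 222.2.135.55: descend 11011110000000101000 ; hops seen [H0] ; pick H0
  Q 222.2.128.0: descend 11011110000000101000 ; hops seen [H0] ; pick H0
  + 222.2.128.0/18 (H2) depth=18
  + 222.2.138.0/23 (H3) depth=23
  Q 222.2.138.52: descend 11011110000000101000101 ; hops seen [H2,H0,H3] ; pick H3
  Q 222.2.128.1: descend 11011110000000101000 ; hops seen [H2,H0] ; pick H0
  del 222.2.128.0/18 (clear depth 18)
  del 222.2.128.0/20 (clear depth 20)
  + 109.203.209.0/24 (H0) depth=24
  Q 24.18.225.208: descend 0 ; hops seen [∅] ; pick no-route
  + 222.2.128.0/19 (H3) depth=19
  Q 222.2.138.82: descend 11011110000000101000101 ; hops seen [H3,H3] ; pick H3
  Q 109.203.209.13: descend 011011011100101111010001 ; hops seen [H0] ; pick H0
  Q 222.2.138.0: descend 11011110000000101000101 ; hops seen [H3,H3] ; pick H3
  Q 94.106.16.40: descend 01 ; hops seen [∅] ; pick no-route
  + 222.0.0.0/11 (H0) depth=11
  + 109.203.209.48/28 (H3) depth=28
  Q 109.203.209.48: descend 0110110111001011110100010011 ; hops seen [H0,H3] ; pick H3
  Q 109.203.209.55: descend 0110110111001011110100010011 ; hops seen [H0,H3] ; pick H3
  del 109.203.209.48/28 (clear depth 28)
  Q 222.2.138.1: descend 11011110000000101000101 ; hops seen [H0,H3,H3] ; pick H3
  Q 222.2.133.74: descend 11011110000000101000 ; hops seen [H0,H3] ; pick H3

== LOOKUPS ==
["H3","H0","H0","H3","H0","no-route","H3","H0","H3","no-route","H3","H3","H3","H3"]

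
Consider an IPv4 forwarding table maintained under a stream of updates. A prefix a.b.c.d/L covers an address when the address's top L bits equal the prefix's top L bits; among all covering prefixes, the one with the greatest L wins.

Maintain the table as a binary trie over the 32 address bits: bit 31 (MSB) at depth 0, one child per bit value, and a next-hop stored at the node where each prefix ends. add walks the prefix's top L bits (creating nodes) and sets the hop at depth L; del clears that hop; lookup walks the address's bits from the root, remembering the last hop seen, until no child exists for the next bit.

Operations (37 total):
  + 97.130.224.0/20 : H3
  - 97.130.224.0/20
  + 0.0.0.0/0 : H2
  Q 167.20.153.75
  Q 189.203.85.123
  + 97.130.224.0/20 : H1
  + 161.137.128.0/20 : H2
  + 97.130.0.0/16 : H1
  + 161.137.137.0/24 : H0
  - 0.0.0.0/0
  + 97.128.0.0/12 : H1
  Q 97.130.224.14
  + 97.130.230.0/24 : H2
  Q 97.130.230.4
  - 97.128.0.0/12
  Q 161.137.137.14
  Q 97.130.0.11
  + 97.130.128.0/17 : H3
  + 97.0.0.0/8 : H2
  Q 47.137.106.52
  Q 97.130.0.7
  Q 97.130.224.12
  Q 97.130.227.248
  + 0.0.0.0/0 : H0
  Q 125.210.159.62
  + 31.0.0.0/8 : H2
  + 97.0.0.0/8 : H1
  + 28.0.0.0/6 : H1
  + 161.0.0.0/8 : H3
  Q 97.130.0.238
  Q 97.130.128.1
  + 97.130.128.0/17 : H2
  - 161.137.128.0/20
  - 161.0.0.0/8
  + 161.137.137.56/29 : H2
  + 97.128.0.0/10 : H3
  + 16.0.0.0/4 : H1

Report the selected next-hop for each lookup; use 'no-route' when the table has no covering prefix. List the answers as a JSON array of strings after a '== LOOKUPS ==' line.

Process each operation:
  add 97.130.224.0/20 -> H3 at depth 20
  - 97.130.224.0/20 clear@20
  add 0.0.0.0/0 -> H2 at depth 0
  ? 167.20.153.75  path d0:H2  best=H2
  ? 189.203.85.123  path d0:H2  best=H2
  add 97.130.224.0/20 -> H1 at depth 20
  add 161.137.128.0/20 -> H2 at depth 20
  add 97.130.0.0/16 -> H1 at depth 16
  add 161.137.137.0/24 -> H0 at depth 24
  - 0.0.0.0/0 clear@0
  add 97.128.0.0/12 -> H1 at depth 12
  ? 97.130.224.14  path d0:-→d1:-→d2:-→d3:-→d4:-→d5:-→d6:-→d7:-→d8:-→d9:-→d10:-→d11:-→d12:H1→d13:-→d14:-→d15:-→d16:H1→d17:-→d18:-→d19:-→d20:H1  best=H1
  add 97.130.230.0/24 -> H2 at depth 24
  ? 97.130.230.4  path d0:-→d1:-→d2:-→d3:-→d4:-→d5:-→d6:-→d7:-→d8:-→d9:-→d10:-→d11:-→d12:H1→d13:-→d14:-→d15:-→d16:H1→d17:-→d18:-→d19:-→d20:H1→d21:-→d22:-→d23:-→d24:H2  best=H2
  - 97.128.0.0/12 clear@12
  ? 161.137.137.14  path d0:-→d1:-→d2:-→d3:-→d4:-→d5:-→d6:-→d7:-→d8:-→d9:-→d10:-→d11:-→d12:-→d13:-→d14:-→d15:-→d16:-→d17:-→d18:-→d19:-→d20:H2→d21:-→d22:-→d23:-→d24:H0  best=H0
  ? 97.130.0.11  path d0:-→d1:-→d2:-→d3:-→d4:-→d5:-→d6:-→d7:-→d8:-→d9:-→d10:-→d11:-→d12:-→d13:-→d14:-→d15:-→d16:H1  best=H1
  add 97.130.128.0/17 -> H3 at depth 17
  add 97.0.0.0/8 -> H2 at depth 8
  ? 47.137.106.52  path d0:-→d1:-  best=no-route
  ? 97.130.0.7  path d0:-→d1:-→d2:-→d3:-→d4:-→d5:-→d6:-→d7:-→d8:H2→d9:-→d10:-→d11:-→d12:-→d13:-→d14:-→d15:-→d16:H1  best=H1
  ? 97.130.224.12  path d0:-→d1:-→d2:-→d3:-→d4:-→d5:-→d6:-→d7:-→d8:H2→d9:-→d10:-→d11:-→d12:-→d13:-→d14:-→d15:-→d16:H1→d17:H3→d18:-→d19:-→d20:H1→d21:-  best=H1
  ? 97.130.227.248  path d0:-→d1:-→d2:-→d3:-→d4:-→d5:-→d6:-→d7:-→d8:H2→d9:-→d10:-→d11:-→d12:-→d13:-→d14:-→d15:-→d16:H1→d17:H3→d18:-→d19:-→d20:H1→d21:-  best=H1
  add 0.0.0.0/0 -> H0 at depth 0
  ? 125.210.159.62  path d0:H0→d1:-→d2:-→d3:-  best=H0
  add 31.0.0.0/8 -> H2 at depth 8
  add 97.0.0.0/8 -> H1 at depth 8
  add 28.0.0.0/6 -> H1 at depth 6
  add 161.0.0.0/8 -> H3 at depth 8
  ? 97.130.0.238  path d0:H0→d1:-→d2:-→d3:-→d4:-→d5:-→d6:-→d7:-→d8:H1→d9:-→d10:-→d11:-→d12:-→d13:-→d14:-→d15:-→d16:H1  best=H1
  ? 97.130.128.1  path d0:H0→d1:-→d2:-→d3:-→d4:-→d5:-→d6:-→d7:-→d8:H1→d9:-→d10:-→d11:-→d12:-→d13:-→d14:-→d15:-→d16:H1→d17:H3  best=H3
  add 97.130.128.0/17 -> H2 at depth 17
  - 161.137.128.0/20 clear@20
  - 161.0.0.0/8 clear@8
  add 161.137.137.56/29 -> H2 at depth 29
  add 97.128.0.0/10 -> H3 at depth 10
  add 16.0.0.0/4 -> H1 at depth 4

== LOOKUPS ==
["H2","H2","H1","H2","H0","H1","no-route","H1","H1","H1","H0","H1","H3"]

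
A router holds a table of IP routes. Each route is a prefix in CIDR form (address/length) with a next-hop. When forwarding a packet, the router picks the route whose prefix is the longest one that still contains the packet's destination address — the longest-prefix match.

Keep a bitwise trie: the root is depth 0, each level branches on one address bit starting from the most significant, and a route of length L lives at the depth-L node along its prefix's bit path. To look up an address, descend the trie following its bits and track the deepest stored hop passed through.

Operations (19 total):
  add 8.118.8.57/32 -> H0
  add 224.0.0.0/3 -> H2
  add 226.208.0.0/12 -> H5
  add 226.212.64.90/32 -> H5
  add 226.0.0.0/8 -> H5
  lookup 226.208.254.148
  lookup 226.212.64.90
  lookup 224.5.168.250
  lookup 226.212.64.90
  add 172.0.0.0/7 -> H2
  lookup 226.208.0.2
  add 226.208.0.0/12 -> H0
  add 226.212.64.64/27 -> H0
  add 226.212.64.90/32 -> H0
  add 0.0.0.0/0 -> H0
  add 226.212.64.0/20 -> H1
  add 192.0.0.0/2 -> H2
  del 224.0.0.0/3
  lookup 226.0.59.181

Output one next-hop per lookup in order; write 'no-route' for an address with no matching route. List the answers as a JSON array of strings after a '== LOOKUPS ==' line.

Trace:
  + 8.118.8.57/32 (H0) depth=32
  + 224.0.0.0/3 (H2) depth=3
  + 226.208.0.0/12 (H5) depth=12
  + 226.212.64.90/32 (H5) depth=32
  + 226.0.0.0/8 (H5) depth=8
  lookup 226.208.254.148: bits 1110001011010 walk d0:-→d1:-→d2:-→d3:H2→d4:-→d5:-→d6:-→d7:-→d8:H5→d9:-→d10:-→d11:-→d12:H5→d13:- -> H5
  lookup 226.212.64.90: bits 11100010110101000100000001011010 walk d0:-→d1:-→d2:-→d3:H2→d4:-→d5:-→d6:-→d7:-→d8:H5→d9:-→d10:-→d11:-→d12:H5→d13:-→d14:-→d15:-→d16:-→d17:-→d18:-→d19:-→d20:-→d21:-→d22:-→d23:-→d24:-→d25:-→d26:-→d27:-→d28:-→d29:-→d30:-→d31:-→d32:H5 -> H5
  lookup 224.5.168.250: bits 111000 walk d0:-→d1:-→d2:-→d3:H2→d4:-→d5:-→d6:- -> H2
  lookup 226.212.64.90: bits 11100010110101000100000001011010 walk d0:-→d1:-→d2:-→d3:H2→d4:-→d5:-→d6:-→d7:-→d8:H5→d9:-→d10:-→d11:-→d12:H5→d13:-→d14:-→d15:-→d16:-→d17:-→d18:-→d19:-→d20:-→d21:-→d22:-→d23:-→d24:-→d25:-→d26:-→d27:-→d28:-→d29:-→d30:-→d31:-→d32:H5 -> H5
  + 172.0.0.0/7 (H2) depth=7
  lookup 226.208.0.2: bits 1110001011010 walk d0:-→d1:-→d2:-→d3:H2→d4:-→d5:-→d6:-→d7:-→d8:H5→d9:-→d10:-→d11:-→d12:H5→d13:- -> H5
  + 226.208.0.0/12 (H0) depth=12
  + 226.212.64.64/27 (H0) depth=27
  + 226.212.64.90/32 (H0) depth=32
  + 0.0.0.0/0 (H0) depth=0
  + 226.212.64.0/20 (H1) depth=20
  + 192.0.0.0/2 (H2) depth=2
  del 224.0.0.0/3 (clear depth 3)
  lookup 226.0.59.181: bits 11100010 walk d0:H0→d1:-→d2:H2→d3:-→d4:-→d5:-→d6:-→d7:-→d8:H5 -> H5

== LOOKUPS ==
["H5","H5","H2","H5","H5","H5"]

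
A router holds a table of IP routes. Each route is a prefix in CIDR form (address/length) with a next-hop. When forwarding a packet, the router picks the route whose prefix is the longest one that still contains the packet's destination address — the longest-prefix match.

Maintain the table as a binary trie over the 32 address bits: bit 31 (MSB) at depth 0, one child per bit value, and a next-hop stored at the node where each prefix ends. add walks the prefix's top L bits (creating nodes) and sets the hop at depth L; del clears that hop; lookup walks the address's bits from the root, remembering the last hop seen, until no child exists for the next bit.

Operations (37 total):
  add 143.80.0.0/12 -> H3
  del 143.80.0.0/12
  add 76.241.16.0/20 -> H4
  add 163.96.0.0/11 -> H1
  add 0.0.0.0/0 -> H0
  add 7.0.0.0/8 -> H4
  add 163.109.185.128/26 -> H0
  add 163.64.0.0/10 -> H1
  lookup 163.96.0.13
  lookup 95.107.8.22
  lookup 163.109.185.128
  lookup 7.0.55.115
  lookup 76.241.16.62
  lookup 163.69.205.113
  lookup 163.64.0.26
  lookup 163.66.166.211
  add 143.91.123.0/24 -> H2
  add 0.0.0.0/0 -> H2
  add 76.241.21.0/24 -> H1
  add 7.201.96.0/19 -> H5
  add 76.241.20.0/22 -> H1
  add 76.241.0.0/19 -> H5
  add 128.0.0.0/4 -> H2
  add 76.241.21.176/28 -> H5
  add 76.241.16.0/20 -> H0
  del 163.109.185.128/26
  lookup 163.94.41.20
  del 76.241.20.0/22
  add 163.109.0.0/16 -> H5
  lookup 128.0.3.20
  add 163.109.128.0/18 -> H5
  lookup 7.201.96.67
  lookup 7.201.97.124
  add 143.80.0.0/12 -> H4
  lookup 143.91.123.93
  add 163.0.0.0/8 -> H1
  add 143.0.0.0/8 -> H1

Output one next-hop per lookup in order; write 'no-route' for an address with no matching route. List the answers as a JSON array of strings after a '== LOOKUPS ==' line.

Process each operation:
  add 143.80.0.0/12 -> H3 at depth 12
  - 143.80.0.0/12 clear@12
  add 76.241.16.0/20 -> H4 at depth 20
  add 163.96.0.0/11 -> H1 at depth 11
  add 0.0.0.0/0 -> H0 at depth 0
  add 7.0.0.0/8 -> H4 at depth 8
  add 163.109.185.128/26 -> H0 at depth 26
  add 163.64.0.0/10 -> H1 at depth 10
  ? 163.96.0.13  path d0:H0→d1:-→d2:-→d3:-→d4:-→d5:-→d6:-→d7:-→d8:-→d9:-→d10:H1→d11:H1→d12:-  best=H1
  ? 95.107.8.22  path d0:H0→d1:-→d2:-→d3:-  best=H0
  ? 163.109.185.128  path d0:H0→d1:-→d2:-→d3:-→d4:-→d5:-→d6:-→d7:-→d8:-→d9:-→d10:H1→d11:H1→d12:-→d13:-→d14:-→d15:-→d16:-→d17:-→d18:-→d19:-→d20:-→d21:-→d22:-→d23:-→d24:-→d25:-→d26:H0  best=H0
  ? 7.0.55.115  path d0:H0→d1:-→d2:-→d3:-→d4:-→d5:-→d6:-→d7:-→d8:H4  best=H4
  ? 76.241.16.62  path d0:H0→d1:-→d2:-→d3:-→d4:-→d5:-→d6:-→d7:-→d8:-→d9:-→d10:-→d11:-→d12:-→d13:-→d14:-→d15:-→d16:-→d17:-→d18:-→d19:-→d20:H4  best=H4
  ? 163.69.205.113  path d0:H0→d1:-→d2:-→d3:-→d4:-→d5:-→d6:-→d7:-→d8:-→d9:-→d10:H1  best=H1
  ? 163.64.0.26  path d0:H0→d1:-→d2:-→d3:-→d4:-→d5:-→d6:-→d7:-→d8:-→d9:-→d10:H1  best=H1
  ? 163.66.166.211  path d0:H0→d1:-→d2:-→d3:-→d4:-→d5:-→d6:-→d7:-→d8:-→d9:-→d10:H1  best=H1
  add 143.91.123.0/24 -> H2 at depth 24
  add 0.0.0.0/0 -> H2 at depth 0
  add 76.241.21.0/24 -> H1 at depth 24
  add 7.201.96.0/19 -> H5 at depth 19
  add 76.241.20.0/22 -> H1 at depth 22
  add 76.241.0.0/19 -> H5 at depth 19
  add 128.0.0.0/4 -> H2 at depth 4
  add 76.241.21.176/28 -> H5 at depth 28
  add 76.241.16.0/20 -> H0 at depth 20
  - 163.109.185.128/26 clear@26
  ? 163.94.41.20  path d0:H2→d1:-→d2:-→d3:-→d4:-→d5:-→d6:-→d7:-→d8:-→d9:-→d10:H1  best=H1
  - 76.241.20.0/22 clear@22
  add 163.109.0.0/16 -> H5 at depth 16
  ? 128.0.3.20  path d0:H2→d1:-→d2:-→d3:-→d4:H2  best=H2
  add 163.109.128.0/18 -> H5 at depth 18
  ? 7.201.96.67  path d0:H2→d1:-→d2:-→d3:-→d4:-→d5:-→d6:-→d7:-→d8:H4→d9:-→d10:-→d11:-→d12:-→d13:-→d14:-→d15:-→d16:-→d17:-→d18:-→d19:H5  best=H5
  ? 7.201.97.124  path d0:H2→d1:-→d2:-→d3:-→d4:-→d5:-→d6:-→d7:-→d8:H4→d9:-→d10:-→d11:-→d12:-→d13:-→d14:-→d15:-→d16:-→d17:-→d18:-→d19:H5  best=H5
  add 143.80.0.0/12 -> H4 at depth 12
  ? 143.91.123.93  path d0:H2→d1:-→d2:-→d3:-→d4:H2→d5:-→d6:-→d7:-→d8:-→d9:-→d10:-→d11:-→d12:H4→d13:-→d14:-→d15:-→d16:-→d17:-→d18:-→d19:-→d20:-→d21:-→d22:-→d23:-→d24:H2  best=H2
  add 163.0.0.0/8 -> H1 at depth 8
  add 143.0.0.0/8 -> H1 at depth 8

== LOOKUPS ==
["H1","H0","H0","H4","H4","H1","H1","H1","H1","H2","H5","H5","H2"]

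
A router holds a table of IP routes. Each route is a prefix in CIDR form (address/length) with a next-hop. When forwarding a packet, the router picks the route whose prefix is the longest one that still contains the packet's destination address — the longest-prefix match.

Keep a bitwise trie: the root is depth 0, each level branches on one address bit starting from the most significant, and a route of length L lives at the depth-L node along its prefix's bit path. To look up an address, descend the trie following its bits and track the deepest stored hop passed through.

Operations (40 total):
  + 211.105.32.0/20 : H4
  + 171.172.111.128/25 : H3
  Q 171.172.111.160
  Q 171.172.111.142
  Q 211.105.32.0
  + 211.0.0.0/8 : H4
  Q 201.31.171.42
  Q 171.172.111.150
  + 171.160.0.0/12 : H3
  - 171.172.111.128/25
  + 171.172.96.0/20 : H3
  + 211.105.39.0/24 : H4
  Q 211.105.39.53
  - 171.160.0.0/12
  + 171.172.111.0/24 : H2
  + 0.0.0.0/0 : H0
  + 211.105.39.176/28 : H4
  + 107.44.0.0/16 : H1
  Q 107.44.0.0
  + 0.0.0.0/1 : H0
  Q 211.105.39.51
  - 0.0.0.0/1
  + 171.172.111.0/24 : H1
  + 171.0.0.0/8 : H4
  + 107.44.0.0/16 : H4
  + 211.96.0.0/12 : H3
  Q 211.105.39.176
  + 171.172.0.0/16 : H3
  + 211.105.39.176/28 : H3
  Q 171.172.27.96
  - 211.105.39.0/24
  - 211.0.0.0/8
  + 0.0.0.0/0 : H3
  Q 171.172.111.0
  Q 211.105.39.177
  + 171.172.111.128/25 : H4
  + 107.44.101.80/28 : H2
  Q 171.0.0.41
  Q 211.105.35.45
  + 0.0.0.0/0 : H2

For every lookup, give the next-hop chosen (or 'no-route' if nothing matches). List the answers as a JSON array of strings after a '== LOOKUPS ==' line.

Apply in order:
  + 211.105.32.0/20 (H4) depth=20
  + 171.172.111.128/25 (H3) depth=25
  ? 171.172.111.160  path d0:-→d1:-→d2:-→d3:-→d4:-→d5:-→d6:-→d7:-→d8:-→d9:-→d10:-→d11:-→d12:-→d13:-→d14:-→d15:-→d16:-→d17:-→d18:-→d19:-→d20:-→d21:-→d22:-→d23:-→d24:-→d25:H3  best=H3
  ? 171.172.111.142  path d0:-→d1:-→d2:-→d3:-→d4:-→d5:-→d6:-→d7:-→d8:-→d9:-→d10:-→d11:-→d12:-→d13:-→d14:-→d15:-→d16:-→d17:-→d18:-→d19:-→d20:-→d21:-→d22:-→d23:-→d24:-→d25:H3  best=H3
  ? 211.105.32.0  path d0:-→d1:-→d2:-→d3:-→d4:-→d5:-→d6:-→d7:-→d8:-→d9:-→d10:-→d11:-→d12:-→d13:-→d14:-→d15:-→d16:-→d17:-→d18:-→d19:-→d20:H4  best=H4
  + 211.0.0.0/8 (H4) depth=8
  ? 201.31.171.42  path d0:-→d1:-→d2:-→d3:-  best=no-route
  ? 171.172.111.150  path d0:-→d1:-→d2:-→d3:-→d4:-→d5:-→d6:-→d7:-→d8:-→d9:-→d10:-→d11:-→d12:-→d13:-→d14:-→d15:-→d16:-→d17:-→d18:-→d19:-→d20:-→d21:-→d22:-→d23:-→d24:-→d25:H3  best=H3
  + 171.160.0.0/12 (H3) depth=12
  - 171.172.111.128/25 clear@25
  + 171.172.96.0/20 (H3) depth=20
  + 211.105.39.0/24 (H4) depth=24
  ? 211.105.39.53  path d0:-→d1:-→d2:-→d3:-→d4:-→d5:-→d6:-→d7:-→d8:H4→d9:-→d10:-→d11:-→d12:-→d13:-→d14:-→d15:-→d16:-→d17:-→d18:-→d19:-→d20:H4→d21:-→d22:-→d23:-→d24:H4  best=H4
  - 171.160.0.0/12 clear@12
  + 171.172.111.0/24 (H2) depth=24
  + 0.0.0.0/0 (H0) depth=0
  + 211.105.39.176/28 (H4) depth=28
  + 107.44.0.0/16 (H1) depth=16
  ? 107.44.0.0  path d0:H0→d1:-→d2:-→d3:-→d4:-→d5:-→d6:-→d7:-→d8:-→d9:-→d10:-→d11:-→d12:-→d13:-→d14:-→d15:-→d16:H1  best=H1
  + 0.0.0.0/1 (H0) depth=1
  ? 211.105.39.51  path d0:H0→d1:-→d2:-→d3:-→d4:-→d5:-→d6:-→d7:-→d8:H4→d9:-→d10:-→d11:-→d12:-→d13:-→d14:-→d15:-→d16:-→d17:-→d18:-→d19:-→d20:H4→d21:-→d22:-→d23:-→d24:H4  best=H4
  - 0.0.0.0/1 clear@1
  + 171.172.111.0/24 (H1) depth=24
  + 171.0.0.0/8 (H4) depth=8
  + 107.44.0.0/16 (H4) depth=16
  + 211.96.0.0/12 (H3) depth=12
  ? 211.105.39.176  path d0:H0→d1:-→d2:-→d3:-→d4:-→d5:-→d6:-→d7:-→d8:H4→d9:-→d10:-→d11:-→d12:H3→d13:-→d14:-→d15:-→d16:-→d17:-→d18:-→d19:-→d20:H4→d21:-→d22:-→d23:-→d24:H4→d25:-→d26:-→d27:-→d28:H4  best=H4
  + 171.172.0.0/16 (H3) depth=16
  + 211.105.39.176/28 (H3) depth=28
  ? 171.172.27.96  path d0:H0→d1:-→d2:-→d3:-→d4:-→d5:-→d6:-→d7:-→d8:H4→d9:-→d10:-→d11:-→d12:-→d13:-→d14:-→d15:-→d16:H3→d17:-  best=H3
  - 211.105.39.0/24 clear@24
  - 211.0.0.0/8 clear@8
  + 0.0.0.0/0 (H3) depth=0
  ? 171.172.111.0  path d0:H3→d1:-→d2:-→d3:-→d4:-→d5:-→d6:-→d7:-→d8:H4→d9:-→d10:-→d11:-→d12:-→d13:-→d14:-→d15:-→d16:H3→d17:-→d18:-→d19:-→d20:H3→d21:-→d22:-→d23:-→d24:H1  best=H1
  ? 211.105.39.177  path d0:H3→d1:-→d2:-→d3:-→d4:-→d5:-→d6:-→d7:-→d8:-→d9:-→d10:-→d11:-→d12:H3→d13:-→d14:-→d15:-→d16:-→d17:-→d18:-→d19:-→d20:H4→d21:-→d22:-→d23:-→d24:-→d25:-→d26:-→d27:-→d28:H3  best=H3
  + 171.172.111.128/25 (H4) depth=25
  + 107.44.101.80/28 (H2) depth=28
  ? 171.0.0.41  path d0:H3→d1:-→d2:-→d3:-→d4:-→d5:-→d6:-→d7:-→d8:H4  best=H4
  ? 211.105.35.45  path d0:H3→d1:-→d2:-→d3:-→d4:-→d5:-→d6:-→d7:-→d8:-→d9:-→d10:-→d11:-→d12:H3→d13:-→d14:-→d15:-→d16:-→d17:-→d18:-→d19:-→d20:H4→d21:-  best=H4
  + 0.0.0.0/0 (H2) depth=0

== LOOKUPS ==
["H3","H3","H4","no-route","H3","H4","H1","H4","H4","H3","H1","H3","H4","H4"]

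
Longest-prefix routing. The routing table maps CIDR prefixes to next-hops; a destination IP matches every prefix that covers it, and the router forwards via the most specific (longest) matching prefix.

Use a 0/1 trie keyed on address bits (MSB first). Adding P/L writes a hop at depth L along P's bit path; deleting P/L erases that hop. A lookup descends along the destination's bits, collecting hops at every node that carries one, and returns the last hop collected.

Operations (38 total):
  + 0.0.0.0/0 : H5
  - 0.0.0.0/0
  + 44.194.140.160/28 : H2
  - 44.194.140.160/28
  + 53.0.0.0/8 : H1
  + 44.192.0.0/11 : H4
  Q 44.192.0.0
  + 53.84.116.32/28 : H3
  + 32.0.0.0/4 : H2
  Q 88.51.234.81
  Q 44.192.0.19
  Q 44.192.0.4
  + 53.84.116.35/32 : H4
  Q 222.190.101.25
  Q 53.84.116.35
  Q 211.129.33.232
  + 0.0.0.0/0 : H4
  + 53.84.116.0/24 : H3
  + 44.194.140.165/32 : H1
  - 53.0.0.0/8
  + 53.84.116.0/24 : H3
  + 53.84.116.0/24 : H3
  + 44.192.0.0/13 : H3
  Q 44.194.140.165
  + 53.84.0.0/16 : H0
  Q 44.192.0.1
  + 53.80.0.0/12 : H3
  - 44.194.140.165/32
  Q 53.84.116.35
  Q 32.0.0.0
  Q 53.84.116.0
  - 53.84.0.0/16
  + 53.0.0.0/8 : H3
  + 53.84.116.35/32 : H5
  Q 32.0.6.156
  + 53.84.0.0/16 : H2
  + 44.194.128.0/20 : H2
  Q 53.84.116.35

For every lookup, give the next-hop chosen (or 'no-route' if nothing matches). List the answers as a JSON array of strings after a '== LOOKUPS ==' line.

Trace:
  + 0.0.0.0/0 (H5) depth=0
  del 0.0.0.0/0 (clear depth 0)
  + 44.194.140.160/28 (H2) depth=28
  del 44.194.140.160/28 (clear depth 28)
  + 53.0.0.0/8 (H1) depth=8
  + 44.192.0.0/11 (H4) depth=11
  Q 44.192.0.0: descend 00101100110000 ; hops seen [H4] ; pick H4
  + 53.84.116.32/28 (H3) depth=28
  + 32.0.0.0/4 (H2) depth=4
  Q 88.51.234.81: descend 0 ; hops seen [∅] ; pick no-route
  Q 44.192.0.19: descend 00101100110000 ; hops seen [H2,H4] ; pick H4
  Q 44.192.0.4: descend 00101100110000 ; hops seen [H2,H4] ; pick H4
  + 53.84.116.35/32 (H4) depth=32
  Q 222.190.101.25: descend ε ; hops seen [∅] ; pick no-route
  Q 53.84.116.35: descend 00110101010101000111010000100011 ; hops seen [H1,H3,H4] ; pick H4
  Q 211.129.33.232: descend ε ; hops seen [∅] ; pick no-route
  + 0.0.0.0/0 (H4) depth=0
  + 53.84.116.0/24 (H3) depth=24
  + 44.194.140.165/32 (H1) depth=32
  del 53.0.0.0/8 (clear depth 8)
  + 53.84.116.0/24 (H3) depth=24
  + 53.84.116.0/24 (H3) depth=24
  + 44.192.0.0/13 (H3) depth=13
  Q 44.194.140.165: descend 00101100110000101000110010100101 ; hops seen [H4,H2,H4,H3,H1] ; pick H1
  + 53.84.0.0/16 (H0) depth=16
  Q 44.192.0.1: descend 00101100110000 ; hops seen [H4,H2,H4,H3] ; pick H3
  + 53.80.0.0/12 (H3) depth=12
  del 44.194.140.165/32 (clear depth 32)
  Q 53.84.116.35: descend 00110101010101000111010000100011 ; hops seen [H4,H3,H0,H3,H3,H4] ; pick H4
  Q 32.0.0.0: descend 0010 ; hops seen [H4,H2] ; pick H2
  Q 53.84.116.0: descend 00110101010101000111010000 ; hops seen [H4,H3,H0,H3] ; pick H3
  del 53.84.0.0/16 (clear depth 16)
  + 53.0.0.0/8 (H3) depth=8
  + 53.84.116.35/32 (H5) depth=32
  Q 32.0.6.156: descend 0010 ; hops seen [H4,H2] ; pick H2
  + 53.84.0.0/16 (H2) depth=16
  + 44.194.128.0/20 (H2) depth=20
  Q 53.84.116.35: descend 00110101010101000111010000100011 ; hops seen [H4,H3,H3,H2,H3,H3,H5] ; pick H5

== LOOKUPS ==
["H4","no-route","H4","H4","no-route","H4","no-route","H1","H3","H4","H2","H3","H2","H5"]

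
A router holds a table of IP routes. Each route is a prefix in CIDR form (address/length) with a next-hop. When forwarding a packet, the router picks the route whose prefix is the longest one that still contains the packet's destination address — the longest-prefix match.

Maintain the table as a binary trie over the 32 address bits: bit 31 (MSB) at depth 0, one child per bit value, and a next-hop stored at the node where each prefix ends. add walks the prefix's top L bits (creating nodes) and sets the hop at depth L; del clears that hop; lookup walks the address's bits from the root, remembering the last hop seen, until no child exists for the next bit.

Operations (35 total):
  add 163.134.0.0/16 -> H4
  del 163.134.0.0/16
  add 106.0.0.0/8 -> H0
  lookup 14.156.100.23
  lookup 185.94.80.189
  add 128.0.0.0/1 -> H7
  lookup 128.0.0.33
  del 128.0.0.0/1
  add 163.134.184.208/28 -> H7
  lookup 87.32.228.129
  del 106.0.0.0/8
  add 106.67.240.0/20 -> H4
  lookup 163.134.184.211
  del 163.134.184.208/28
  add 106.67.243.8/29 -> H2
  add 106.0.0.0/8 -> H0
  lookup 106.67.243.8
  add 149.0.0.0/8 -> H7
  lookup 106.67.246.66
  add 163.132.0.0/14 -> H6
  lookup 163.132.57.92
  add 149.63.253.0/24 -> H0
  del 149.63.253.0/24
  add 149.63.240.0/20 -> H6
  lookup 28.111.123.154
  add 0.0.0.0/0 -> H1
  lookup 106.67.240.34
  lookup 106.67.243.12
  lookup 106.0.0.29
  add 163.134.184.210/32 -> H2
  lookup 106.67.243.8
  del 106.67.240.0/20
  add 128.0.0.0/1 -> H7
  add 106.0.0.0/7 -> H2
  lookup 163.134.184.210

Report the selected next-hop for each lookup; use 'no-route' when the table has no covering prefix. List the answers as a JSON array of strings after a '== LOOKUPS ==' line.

Process each operation:
  add 163.134.0.0/16 -> H4 at depth 16
  - 163.134.0.0/16 clear@16
  add 106.0.0.0/8 -> H0 at depth 8
  Q 14.156.100.23: descend 0 ; hops seen [∅] ; pick no-route
  Q 185.94.80.189: descend 101 ; hops seen [∅] ; pick no-route
  add 128.0.0.0/1 -> H7 at depth 1
  Q 128.0.0.33: descend 10 ; hops seen [H7] ; pick H7
  - 128.0.0.0/1 clear@1
  add 163.134.184.208/28 -> H7 at depth 28
  Q 87.32.228.129: descend 01 ; hops seen [∅] ; pick no-route
  - 106.0.0.0/8 clear@8
  add 106.67.240.0/20 -> H4 at depth 20
  Q 163.134.184.211: descend 1010001110000110101110001101 ; hops seen [H7] ; pick H7
  - 163.134.184.208/28 clear@28
  add 106.67.243.8/29 -> H2 at depth 29
  add 106.0.0.0/8 -> H0 at depth 8
  Q 106.67.243.8: descend 01101010010000111111001100001 ; hops seen [H0,H4,H2] ; pick H2
  add 149.0.0.0/8 -> H7 at depth 8
  Q 106.67.246.66: descend 011010100100001111110 ; hops seen [H0,H4] ; pick H4
  add 163.132.0.0/14 -> H6 at depth 14
  Q 163.132.57.92: descend 10100011100001 ; hops seen [H6] ; pick H6
  add 149.63.253.0/24 -> H0 at depth 24
  - 149.63.253.0/24 clear@24
  add 149.63.240.0/20 -> H6 at depth 20
  Q 28.111.123.154: descend 0 ; hops seen [∅] ; pick no-route
  add 0.0.0.0/0 -> H1 at depth 0
  Q 106.67.240.34: descend 0110101001000011111100 ; hops seen [H1,H0,H4] ; pick H4
  Q 106.67.243.12: descend 01101010010000111111001100001 ; hops seen [H1,H0,H4,H2] ; pick H2
  Q 106.0.0.29: descend 011010100 ; hops seen [H1,H0] ; pick H0
  add 163.134.184.210/32 -> H2 at depth 32
  Q 106.67.243.8: descend 01101010010000111111001100001 ; hops seen [H1,H0,H4,H2] ; pick H2
  - 106.67.240.0/20 clear@20
  add 128.0.0.0/1 -> H7 at depth 1
  add 106.0.0.0/7 -> H2 at depth 7
  Q 163.134.184.210: descend 10100011100001101011100011010010 ; hops seen [H1,H7,H6,H2] ; pick H2

== LOOKUPS ==
["no-route","no-route","H7","no-route","H7","H2","H4","H6","no-route","H4","H2","H0","H2","H2"]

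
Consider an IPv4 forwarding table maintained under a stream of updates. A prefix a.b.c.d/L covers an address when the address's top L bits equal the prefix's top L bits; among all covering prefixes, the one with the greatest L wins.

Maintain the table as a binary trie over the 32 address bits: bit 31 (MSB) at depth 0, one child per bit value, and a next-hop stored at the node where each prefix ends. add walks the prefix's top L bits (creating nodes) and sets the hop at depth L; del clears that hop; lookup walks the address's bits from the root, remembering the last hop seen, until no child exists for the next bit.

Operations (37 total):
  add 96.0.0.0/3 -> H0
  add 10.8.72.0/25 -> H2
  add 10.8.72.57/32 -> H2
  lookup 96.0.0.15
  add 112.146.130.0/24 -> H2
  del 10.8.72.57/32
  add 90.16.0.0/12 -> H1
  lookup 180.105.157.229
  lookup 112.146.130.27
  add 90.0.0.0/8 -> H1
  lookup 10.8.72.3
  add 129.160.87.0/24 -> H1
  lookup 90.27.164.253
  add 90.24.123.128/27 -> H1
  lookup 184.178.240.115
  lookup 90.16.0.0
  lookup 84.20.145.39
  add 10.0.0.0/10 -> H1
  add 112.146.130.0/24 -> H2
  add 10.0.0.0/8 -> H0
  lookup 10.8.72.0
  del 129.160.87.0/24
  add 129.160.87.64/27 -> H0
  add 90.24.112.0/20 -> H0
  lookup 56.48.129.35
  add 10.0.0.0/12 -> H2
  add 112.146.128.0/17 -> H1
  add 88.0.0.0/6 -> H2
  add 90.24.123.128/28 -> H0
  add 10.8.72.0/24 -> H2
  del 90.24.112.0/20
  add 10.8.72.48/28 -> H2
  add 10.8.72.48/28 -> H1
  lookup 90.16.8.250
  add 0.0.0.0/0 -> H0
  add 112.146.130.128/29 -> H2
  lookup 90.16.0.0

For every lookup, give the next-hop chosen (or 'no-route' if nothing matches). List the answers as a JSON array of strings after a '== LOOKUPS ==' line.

Process each operation:
  add 96.0.0.0/3 -> H0 at depth 3
  add 10.8.72.0/25 -> H2 at depth 25
  add 10.8.72.57/32 -> H2 at depth 32
  Q 96.0.0.15: descend 011 ; hops seen [H0] ; pick H0
  add 112.146.130.0/24 -> H2 at depth 24
  - 10.8.72.57/32 clear@32
  add 90.16.0.0/12 -> H1 at depth 12
  Q 180.105.157.229: descend ε ; hops seen [∅] ; pick no-route
  Q 112.146.130.27: descend 011100001001001010000010 ; hops seen [H0,H2] ; pick H2
  add 90.0.0.0/8 -> H1 at depth 8
  Q 10.8.72.3: descend 00001010000010000100100000 ; hops seen [H2] ; pick H2
  add 129.160.87.0/24 -> H1 at depth 24
  Q 90.27.164.253: descend 010110100001 ; hops seen [H1,H1] ; pick H1
  add 90.24.123.128/27 -> H1 at depth 27
  Q 184.178.240.115: descend 10 ; hops seen [∅] ; pick no-route
  Q 90.16.0.0: descend 010110100001 ; hops seen [H1,H1] ; pick H1
  Q 84.20.145.39: descend 0101 ; hops seen [∅] ; pick no-route
  add 10.0.0.0/10 -> H1 at depth 10
  add 112.146.130.0/24 -> H2 at depth 24
  add 10.0.0.0/8 -> H0 at depth 8
  Q 10.8.72.0: descend 00001010000010000100100000 ; hops seen [H0,H1,H2] ; pick H2
  - 129.160.87.0/24 clear@24
  add 129.160.87.64/27 -> H0 at depth 27
  add 90.24.112.0/20 -> H0 at depth 20
  Q 56.48.129.35: descend 00 ; hops seen [∅] ; pick no-route
  add 10.0.0.0/12 -> H2 at depth 12
  add 112.146.128.0/17 -> H1 at depth 17
  add 88.0.0.0/6 -> H2 at depth 6
  add 90.24.123.128/28 -> H0 at depth 28
  add 10.8.72.0/24 -> H2 at depth 24
  - 90.24.112.0/20 clear@20
  add 10.8.72.48/28 -> H2 at depth 28
  add 10.8.72.48/28 -> H1 at depth 28
  Q 90.16.8.250: descend 010110100001 ; hops seen [H2,H1,H1] ; pick H1
  add 0.0.0.0/0 -> H0 at depth 0
  add 112.146.130.128/29 -> H2 at depth 29
  Q 90.16.0.0: descend 010110100001 ; hops seen [H0,H2,H1,H1] ; pick H1

== LOOKUPS ==
["H0","no-route","H2","H2","H1","no-route","H1","no-route","H2","no-route","H1","H1"]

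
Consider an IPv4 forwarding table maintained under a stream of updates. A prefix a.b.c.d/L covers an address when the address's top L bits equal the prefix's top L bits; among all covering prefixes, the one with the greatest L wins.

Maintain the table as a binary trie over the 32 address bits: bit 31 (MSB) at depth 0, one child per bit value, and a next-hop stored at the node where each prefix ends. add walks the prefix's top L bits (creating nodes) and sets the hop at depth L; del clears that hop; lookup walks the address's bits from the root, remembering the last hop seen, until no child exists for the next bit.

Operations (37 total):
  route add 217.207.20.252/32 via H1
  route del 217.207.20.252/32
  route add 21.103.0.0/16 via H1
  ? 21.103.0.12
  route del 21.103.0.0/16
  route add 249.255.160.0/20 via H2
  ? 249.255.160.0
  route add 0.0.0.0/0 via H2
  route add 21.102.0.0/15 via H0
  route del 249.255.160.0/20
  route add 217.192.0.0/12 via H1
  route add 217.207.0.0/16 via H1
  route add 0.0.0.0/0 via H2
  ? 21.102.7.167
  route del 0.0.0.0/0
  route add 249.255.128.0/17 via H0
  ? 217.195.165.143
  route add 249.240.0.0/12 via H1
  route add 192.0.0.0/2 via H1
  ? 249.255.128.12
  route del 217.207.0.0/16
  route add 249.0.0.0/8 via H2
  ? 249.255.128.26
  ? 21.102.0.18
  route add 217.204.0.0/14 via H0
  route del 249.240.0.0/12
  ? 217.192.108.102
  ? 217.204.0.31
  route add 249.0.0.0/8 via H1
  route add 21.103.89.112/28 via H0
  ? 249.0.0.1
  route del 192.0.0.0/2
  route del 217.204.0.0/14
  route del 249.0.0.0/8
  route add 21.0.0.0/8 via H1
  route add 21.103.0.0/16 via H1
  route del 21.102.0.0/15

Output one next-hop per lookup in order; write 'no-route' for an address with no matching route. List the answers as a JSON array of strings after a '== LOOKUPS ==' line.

Trace:
  + 217.207.20.252/32 (H1) depth=32
  - 217.207.20.252/32 clear@32
  + 21.103.0.0/16 (H1) depth=16
  lookup 21.103.0.12: bits 0001010101100111 walk d0:-→d1:-→d2:-→d3:-→d4:-→d5:-→d6:-→d7:-→d8:-→d9:-→d10:-→d11:-→d12:-→d13:-→d14:-→d15:-→d16:H1 -> H1
  - 21.103.0.0/16 clear@16
  + 249.255.160.0/20 (H2) depth=20
  lookup 249.255.160.0: bits 11111001111111111010 walk d0:-→d1:-→d2:-→d3:-→d4:-→d5:-→d6:-→d7:-→d8:-→d9:-→d10:-→d11:-→d12:-→d13:-→d14:-→d15:-→d16:-→d17:-→d18:-→d19:-→d20:H2 -> H2
  + 0.0.0.0/0 (H2) depth=0
  + 21.102.0.0/15 (H0) depth=15
  - 249.255.160.0/20 clear@20
  + 217.192.0.0/12 (H1) depth=12
  + 217.207.0.0/16 (H1) depth=16
  + 0.0.0.0/0 (H2) depth=0
  lookup 21.102.7.167: bits 000101010110011 walk d0:H2→d1:-→d2:-→d3:-→d4:-→d5:-→d6:-→d7:-→d8:-→d9:-→d10:-→d11:-→d12:-→d13:-→d14:-→d15:H0 -> H0
  - 0.0.0.0/0 clear@0
  + 249.255.128.0/17 (H0) depth=17
  lookup 217.195.165.143: bits 110110011100 walk d0:-→d1:-→d2:-→d3:-→d4:-→d5:-→d6:-→d7:-→d8:-→d9:-→d10:-→d11:-→d12:H1 -> H1
  + 249.240.0.0/12 (H1) depth=12
  + 192.0.0.0/2 (H1) depth=2
  lookup 249.255.128.12: bits 111110011111111110 walk d0:-→d1:-→d2:H1→d3:-→d4:-→d5:-→d6:-→d7:-→d8:-→d9:-→d10:-→d11:-→d12:H1→d13:-→d14:-→d15:-→d16:-→d17:H0→d18:- -> H0
  - 217.207.0.0/16 clear@16
  + 249.0.0.0/8 (H2) depth=8
  lookup 249.255.128.26: bits 111110011111111110 walk d0:-→d1:-→d2:H1→d3:-→d4:-→d5:-→d6:-→d7:-→d8:H2→d9:-→d10:-→d11:-→d12:H1→d13:-→d14:-→d15:-→d16:-→d17:H0→d18:- -> H0
  lookup 21.102.0.18: bits 000101010110011 walk d0:-→d1:-→d2:-→d3:-→d4:-→d5:-→d6:-→d7:-→d8:-→d9:-→d10:-→d11:-→d12:-→d13:-→d14:-→d15:H0 -> H0
  + 217.204.0.0/14 (H0) depth=14
  - 249.240.0.0/12 clear@12
  lookup 217.192.108.102: bits 110110011100 walk d0:-→d1:-→d2:H1→d3:-→d4:-→d5:-→d6:-→d7:-→d8:-→d9:-→d10:-→d11:-→d12:H1 -> H1
  lookup 217.204.0.31: bits 11011001110011 walk d0:-→d1:-→d2:H1→d3:-→d4:-→d5:-→d6:-→d7:-→d8:-→d9:-→d10:-→d11:-→d12:H1→d13:-→d14:H0 -> H0
  + 249.0.0.0/8 (H1) depth=8
  + 21.103.89.112/28 (H0) depth=28
  lookup 249.0.0.1: bits 11111001 walk d0:-→d1:-→d2:H1→d3:-→d4:-→d5:-→d6:-→d7:-→d8:H1 -> H1
  - 192.0.0.0/2 clear@2
  - 217.204.0.0/14 clear@14
  - 249.0.0.0/8 clear@8
  + 21.0.0.0/8 (H1) depth=8
  + 21.103.0.0/16 (H1) depth=16
  - 21.102.0.0/15 clear@15

== LOOKUPS ==
["H1","H2","H0","H1","H0","H0","H0","H1","H0","H1"]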